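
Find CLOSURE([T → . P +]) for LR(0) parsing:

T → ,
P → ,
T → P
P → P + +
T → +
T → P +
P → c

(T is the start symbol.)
Start with: [T → . P +]
  [T → . P +] has the dot before P: add [P → . ,], [P → . P + +], [P → . c]
No further items can be added.

CLOSURE = { [P → . ,], [P → . P + +], [P → . c], [T → . P +] }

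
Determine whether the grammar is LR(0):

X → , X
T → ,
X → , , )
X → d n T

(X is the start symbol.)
Yes, the grammar is LR(0)

A grammar is LR(0) if no state in the canonical LR(0) collection has:
  - both a shift item (dot before a terminal) and a complete item (shift-reduce conflict), or
  - two or more complete items (reduce-reduce conflict; the accept item [X' → X .] counts as a complete item here).

Augment with X' → X and build the canonical LR(0) collection (I0 = CLOSURE({[X' → . X]}), then GOTO on every symbol after a dot until no new states appear). It has 10 states:
  I0: { [X → . , , )], [X → . , X], [X → . d n T], [X' → . X] }  — shift
  I1: { [X → , . , )], [X → , . X], [X → . , , )], [X → . , X], [X → . d n T] }  — shift
  I2: { [X' → X .] }  — accept
  I3: { [X → d . n T] }  — shift
  I4: { [T → . ,], [X → d n . T] }  — shift
  I5: { [T → , .] }  — reduce
  I6: { [X → d n T .] }  — reduce
  I7: { [X → , , . )], [X → , . , )], [X → , . X], [X → . , , )], [X → . , X], [X → . d n T] }  — shift
  I8: { [X → , X .] }  — reduce
  I9: { [X → , , ) .] }  — reduce

Every state is either a pure shift/goto state or contains exactly one complete item and nothing to shift — no conflicts. The grammar is LR(0).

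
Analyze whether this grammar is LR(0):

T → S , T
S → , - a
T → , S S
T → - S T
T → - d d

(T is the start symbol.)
A grammar is LR(0) if no state in the canonical LR(0) collection has:
  - both a shift item (dot before a terminal) and a complete item (shift-reduce conflict), or
  - two or more complete items (reduce-reduce conflict; the accept item [T' → T .] counts as a complete item here).

Augment with T' → T and build the canonical LR(0) collection (I0 = CLOSURE({[T' → . T]}), then GOTO on every symbol after a dot until no new states appear). It has 16 states:
  I0: { [S → . , - a], [T → . , S S], [T → . - S T], [T → . - d d], [T → . S , T], [T' → . T] }  — shift
  I1: { [S → , . - a], [S → . , - a], [T → , . S S] }  — shift
  I2: { [S → . , - a], [T → - . S T], [T → - . d d] }  — shift
  I3: { [T → S . , T] }  — shift
  I4: { [T' → T .] }  — accept
  I5: { [S → . , - a], [T → . , S S], [T → . - S T], [T → . - d d], [T → . S , T], [T → S , . T] }  — shift
  I6: { [T → S , T .] }  — reduce
  I7: { [S → , . - a] }  — shift
  I8: { [S → . , - a], [T → - S . T], [T → . , S S], [T → . - S T], [T → . - d d], [T → . S , T] }  — shift
  I9: { [T → - d . d] }  — shift
  I10: { [T → - d d .] }  — reduce
  I11: { [T → - S T .] }  — reduce
  I12: { [S → , - . a] }  — shift
  I13: { [S → , - a .] }  — reduce
  I14: { [S → . , - a], [T → , S . S] }  — shift
  I15: { [T → , S S .] }  — reduce

Every state is either a pure shift/goto state or contains exactly one complete item and nothing to shift — no conflicts. The grammar is LR(0).

Answer: Yes, the grammar is LR(0)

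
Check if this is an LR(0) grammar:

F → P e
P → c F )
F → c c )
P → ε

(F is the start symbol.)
No. Shift-reduce conflict between [P → .] and [F → . c c )]

A grammar is LR(0) if no state in the canonical LR(0) collection has:
  - both a shift item (dot before a terminal) and a complete item (shift-reduce conflict), or
  - two or more complete items (reduce-reduce conflict; the accept item [F' → F .] counts as a complete item here).

Augment with F' → F and build the canonical LR(0) collection (I0 = CLOSURE({[F' → . F]}), then GOTO on every symbol after a dot until no new states appear). It has 9 states:
  I0: { [F → . P e], [F → . c c )], [F' → . F], [P → . c F )], [P → .] }  — shift, reduce
  I1: { [F' → F .] }  — accept
  I2: { [F → P . e] }  — shift
  I3: { [F → . P e], [F → . c c )], [F → c . c )], [P → . c F )], [P → .], [P → c . F )] }  — shift, reduce
  I4: { [P → c F . )] }  — shift
  I5: { [F → . P e], [F → . c c )], [F → c . c )], [F → c c . )], [P → . c F )], [P → .], [P → c . F )] }  — shift, reduce
  I6: { [F → c c ) .] }  — reduce
  I7: { [P → c F ) .] }  — reduce
  I8: { [F → P e .] }  — reduce

Conflict in state I0:
  Shift-reduce conflict between [P → .] and [F → . c c )]
So the grammar is NOT LR(0).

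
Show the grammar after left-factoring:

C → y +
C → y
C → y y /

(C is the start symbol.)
Left-factoring transforms A → αβ₁ | αβ₂ into A → αA' and A' → β₁ | β₂
(α is the longest common prefix among the alternatives). Repeat until
no nonterminal has two alternatives with a common prefix.

Round 1: C has alternatives sharing prefix 'y'. Introduce C': C → y C'
  Add: C' → +
  Add: C' → ε
  Add: C' → y /

No remaining common prefixes — done.

Resulting grammar:
C → y C'
C' → +
C' → ε
C' → y /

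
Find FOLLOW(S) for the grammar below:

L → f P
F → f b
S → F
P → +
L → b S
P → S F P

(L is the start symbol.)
In L → b S: S is at the end, add FOLLOW(L)
In P → S F P: S is followed by F P, add FIRST(F P) \ {ε} = { 'f' }

The FOLLOW sets referred to above (computed the same way, to a fixed point):
  FOLLOW(L) = { $ }

Taking the union: FOLLOW(S) = { $, 'f' }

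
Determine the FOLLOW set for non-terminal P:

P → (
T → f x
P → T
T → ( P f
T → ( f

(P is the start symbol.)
To compute FOLLOW(P), find every occurrence of P on a right-hand side N → α P β: add FIRST(β) \ {ε}, and if β is empty or nullable also add FOLLOW(N). Iterate to a fixed point.

P is the start symbol, so $ ∈ FOLLOW(P).
In T → ( P f: P is followed by f, add FIRST(f) \ {ε} = { 'f' }

Taking the union: FOLLOW(P) = { $, 'f' }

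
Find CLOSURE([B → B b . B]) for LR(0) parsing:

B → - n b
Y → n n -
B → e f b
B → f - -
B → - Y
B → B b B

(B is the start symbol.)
{ [B → . - Y], [B → . - n b], [B → . B b B], [B → . e f b], [B → . f - -], [B → B b . B] }

To compute CLOSURE, for each item [A → α.Bβ] where B is a non-terminal, add [B → .γ] for all productions B → γ; repeat for the newly added items until nothing changes.

Start with: [B → B b . B]
  [B → B b . B] has the dot before B: add [B → . - n b], [B → . e f b], [B → . f - -], [B → . - Y], [B → . B b B]
No further items can be added.

CLOSURE = { [B → . - Y], [B → . - n b], [B → . B b B], [B → . e f b], [B → . f - -], [B → B b . B] }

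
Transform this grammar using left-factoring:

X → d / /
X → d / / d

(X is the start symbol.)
X → d / / X'
X' → ε
X' → d

Left-factoring transforms A → αβ₁ | αβ₂ into A → αA' and A' → β₁ | β₂
(α is the longest common prefix among the alternatives). Repeat until
no nonterminal has two alternatives with a common prefix.

Round 1: X has alternatives sharing prefix 'd / /'. Introduce X': X → d / / X'
  Add: X' → ε
  Add: X' → d

No remaining common prefixes — done.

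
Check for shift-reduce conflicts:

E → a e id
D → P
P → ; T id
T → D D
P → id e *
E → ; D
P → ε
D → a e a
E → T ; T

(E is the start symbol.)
Augment with E' → E and build the canonical LR(0) collection (I0 = CLOSURE({[E' → . E]}), then GOTO on every symbol after a dot until no new states appear). It has 22 states:
  I0: { [D → . P], [D → . a e a], [E → . ; D], [E → . T ; T], [E → . a e id], [E' → . E], [P → . ; T id], [P → . id e *], [P → .], [T → . D D] }  — shift, reduce
  I1: { [D → . P], [D → . a e a], [E → ; . D], [P → . ; T id], [P → . id e *], [P → .], [P → ; . T id], [T → . D D] }  — shift, reduce
  I2: { [D → . P], [D → . a e a], [P → . ; T id], [P → . id e *], [P → .], [T → D . D] }  — shift, reduce
  I3: { [E' → E .] }  — accept
  I4: { [D → P .] }  — reduce
  I5: { [E → T . ; T] }  — shift
  I6: { [D → a . e a], [E → a . e id] }  — shift
  I7: { [P → id . e *] }  — shift
  I8: { [P → id e . *] }  — shift
  I9: { [P → id e * .] }  — reduce
  I10: { [D → a e . a], [E → a e . id] }  — shift
  I11: { [D → a e a .] }  — reduce
  I12: { [E → a e id .] }  — reduce
  I13: { [D → . P], [D → . a e a], [E → T ; . T], [P → . ; T id], [P → . id e *], [P → .], [T → . D D] }  — shift, reduce
  I14: { [D → . P], [D → . a e a], [P → . ; T id], [P → . id e *], [P → .], [P → ; . T id], [T → . D D] }  — shift, reduce
  I15: { [E → T ; T .] }  — reduce
  I16: { [D → a . e a] }  — shift
  I17: { [D → a e . a] }  — shift
  I18: { [P → ; T . id] }  — shift
  I19: { [P → ; T id .] }  — reduce
  I20: { [T → D D .] }  — reduce
  I21: { [D → . P], [D → . a e a], [E → ; D .], [P → . ; T id], [P → . id e *], [P → .], [T → D . D] }  — shift, 2 reduces

I0 contains reduce item [P → .] and shift items [D → . a e a], [E → . ; D], [E → . a e id], [P → . ; T id], [P → . id e *] — shift-reduce conflict.
I1 contains reduce item [P → .] and shift items [D → . a e a], [P → . ; T id], [P → . id e *] — shift-reduce conflict.
I2 contains reduce item [P → .] and shift items [D → . a e a], [P → . ; T id], [P → . id e *] — shift-reduce conflict.
I13 contains reduce item [P → .] and shift items [D → . a e a], [P → . ; T id], [P → . id e *] — shift-reduce conflict.
I14 contains reduce item [P → .] and shift items [D → . a e a], [P → . ; T id], [P → . id e *] — shift-reduce conflict.
I21 contains reduce items [E → ; D .], [P → .] and shift items [D → . a e a], [P → . ; T id], [P → . id e *] — shift-reduce conflict.

Answer: Yes — I0: [P → .] vs [D → . a e a]; I1: [P → .] vs [D → . a e a]; I2: [P → .] vs [D → . a e a]; I13: [P → .] vs [D → . a e a]; I14: [P → .] vs [D → . a e a]; I21: [E → ; D .] vs [D → . a e a]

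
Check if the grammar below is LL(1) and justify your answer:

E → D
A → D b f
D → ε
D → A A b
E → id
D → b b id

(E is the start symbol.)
A grammar is LL(1) if for each non-terminal N with multiple productions, the predict sets of those productions are pairwise disjoint, where PREDICT(N → α) = (FIRST(α) \ {ε}) ∪ (FOLLOW(N) if α ⇒* ε).

Relevant sets:
  FIRST(D) = { 'b', ε }
  FIRST(A) = { 'b' }
  FOLLOW(E) = { $ }
  FOLLOW(D) = { $, 'b' }

For E:
  PREDICT(E → D) = { $, 'b' }
  PREDICT(E → id) = { 'id' }
For D:
  PREDICT(D → ε) = { $, 'b' }
  PREDICT(D → A A b) = { 'b' }
  PREDICT(D → b b id) = { 'b' }
A has a single production, so nothing to check there.

Conflict found: Predict set conflict for D: { 'b' }
The grammar is NOT LL(1).

Answer: No. Predict set conflict for D: { 'b' }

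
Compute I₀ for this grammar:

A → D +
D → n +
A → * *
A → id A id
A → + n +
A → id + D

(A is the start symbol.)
{ [A → . * *], [A → . + n +], [A → . D +], [A → . id + D], [A → . id A id], [A' → . A], [D → . n +] }

First, augment the grammar with A' → A
I₀ = CLOSURE({ [A' → . A] }):
  [A' → . A] has the dot before A: add [A → . D +], [A → . * *], [A → . id A id], [A → . + n +], [A → . id + D]
  [A → . D +] has the dot before D: add [D → . n +]
No further items can be added.

I₀ = { [A → . * *], [A → . + n +], [A → . D +], [A → . id + D], [A → . id A id], [A' → . A], [D → . n +] }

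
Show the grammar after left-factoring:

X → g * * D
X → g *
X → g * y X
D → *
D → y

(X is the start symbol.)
Left-factoring transforms A → αβ₁ | αβ₂ into A → αA' and A' → β₁ | β₂
(α is the longest common prefix among the alternatives). Repeat until
no nonterminal has two alternatives with a common prefix.

Round 1: X has alternatives sharing prefix 'g *'. Introduce X': X → g * X'
  Add: X' → * D
  Add: X' → ε
  Add: X' → y X

No remaining common prefixes — done.

Resulting grammar:
X → g * X'
X' → * D
X' → ε
X' → y X
D → *
D → y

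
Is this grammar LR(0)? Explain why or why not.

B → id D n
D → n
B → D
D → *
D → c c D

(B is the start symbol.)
Yes, the grammar is LR(0)

Augment with B' → B and build the canonical LR(0) collection (I0 = CLOSURE({[B' → . B]}), then GOTO on every symbol after a dot until no new states appear). It has 11 states:
  I0: { [B → . D], [B → . id D n], [B' → . B], [D → . *], [D → . c c D], [D → . n] }  — shift
  I1: { [D → * .] }  — reduce
  I2: { [B' → B .] }  — accept
  I3: { [B → D .] }  — reduce
  I4: { [D → c . c D] }  — shift
  I5: { [B → id . D n], [D → . *], [D → . c c D], [D → . n] }  — shift
  I6: { [D → n .] }  — reduce
  I7: { [B → id D . n] }  — shift
  I8: { [B → id D n .] }  — reduce
  I9: { [D → . *], [D → . c c D], [D → . n], [D → c c . D] }  — shift
  I10: { [D → c c D .] }  — reduce

Every state is either a pure shift/goto state or contains exactly one complete item and nothing to shift — no conflicts. The grammar is LR(0).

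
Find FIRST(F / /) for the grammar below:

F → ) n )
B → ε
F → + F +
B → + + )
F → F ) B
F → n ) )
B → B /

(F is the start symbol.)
FIRST sets of the non-terminals involved (from the grammar, by fixed-point iteration):
  FIRST(F) = { ')', '+', 'n' }

To compute FIRST(F / /), process the symbols left to right:
Symbol F is a non-terminal. Add FIRST(F) \ {ε} = { ')', '+', 'n' }
F is not nullable (ε ∉ FIRST(F)), so stop here.
FIRST(F / /) = { ')', '+', 'n' }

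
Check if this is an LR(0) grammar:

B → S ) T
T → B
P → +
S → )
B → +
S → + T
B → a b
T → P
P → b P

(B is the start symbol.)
A grammar is LR(0) if no state in the canonical LR(0) collection has:
  - both a shift item (dot before a terminal) and a complete item (shift-reduce conflict), or
  - two or more complete items (reduce-reduce conflict; the accept item [B' → B .] counts as a complete item here).

Augment with B' → B and build the canonical LR(0) collection (I0 = CLOSURE({[B' → . B]}), then GOTO on every symbol after a dot until no new states appear). It has 16 states:
  I0: { [B → . +], [B → . S ) T], [B → . a b], [B' → . B], [S → . )], [S → . + T] }  — shift
  I1: { [S → ) .] }  — reduce
  I2: { [B → + .], [B → . +], [B → . S ) T], [B → . a b], [P → . +], [P → . b P], [S → + . T], [S → . )], [S → . + T], [T → . B], [T → . P] }  — shift, reduce
  I3: { [B' → B .] }  — accept
  I4: { [B → S . ) T] }  — shift
  I5: { [B → a . b] }  — shift
  I6: { [B → a b .] }  — reduce
  I7: { [B → . +], [B → . S ) T], [B → . a b], [B → S ) . T], [P → . +], [P → . b P], [S → . )], [S → . + T], [T → . B], [T → . P] }  — shift
  I8: { [B → + .], [B → . +], [B → . S ) T], [B → . a b], [P → + .], [P → . +], [P → . b P], [S → + . T], [S → . )], [S → . + T], [T → . B], [T → . P] }  — shift, 2 reduces
  I9: { [T → B .] }  — reduce
  I10: { [T → P .] }  — reduce
  I11: { [B → S ) T .] }  — reduce
  I12: { [P → . +], [P → . b P], [P → b . P] }  — shift
  I13: { [P → + .] }  — reduce
  I14: { [P → b P .] }  — reduce
  I15: { [S → + T .] }  — reduce

Conflict in state I2:
  Shift-reduce conflict between [B → + .] and [B → . +]
So the grammar is NOT LR(0).

Answer: No. Shift-reduce conflict between [B → + .] and [B → . +]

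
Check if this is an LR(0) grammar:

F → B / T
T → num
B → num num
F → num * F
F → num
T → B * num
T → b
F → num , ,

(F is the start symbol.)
No. Shift-reduce conflict between [F → num .] and [B → num . num]

Augment with F' → F and build the canonical LR(0) collection (I0 = CLOSURE({[F' → . F]}), then GOTO on every symbol after a dot until no new states appear). It has 16 states:
  I0: { [B → . num num], [F → . B / T], [F → . num * F], [F → . num , ,], [F → . num], [F' → . F] }  — shift
  I1: { [F → B . / T] }  — shift
  I2: { [F' → F .] }  — accept
  I3: { [B → num . num], [F → num . * F], [F → num . , ,], [F → num .] }  — shift, reduce
  I4: { [B → . num num], [F → . B / T], [F → . num * F], [F → . num , ,], [F → . num], [F → num * . F] }  — shift
  I5: { [F → num , . ,] }  — shift
  I6: { [B → num num .] }  — reduce
  I7: { [F → num , , .] }  — reduce
  I8: { [F → num * F .] }  — reduce
  I9: { [B → . num num], [F → B / . T], [T → . B * num], [T → . b], [T → . num] }  — shift
  I10: { [T → B . * num] }  — shift
  I11: { [F → B / T .] }  — reduce
  I12: { [T → b .] }  — reduce
  I13: { [B → num . num], [T → num .] }  — shift, reduce
  I14: { [T → B * . num] }  — shift
  I15: { [T → B * num .] }  — reduce

Conflict in state I3:
  Shift-reduce conflict between [F → num .] and [B → num . num]
So the grammar is NOT LR(0).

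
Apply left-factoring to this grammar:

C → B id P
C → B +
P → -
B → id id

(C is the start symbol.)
Left-factoring transforms A → αβ₁ | αβ₂ into A → αA' and A' → β₁ | β₂
(α is the longest common prefix among the alternatives). Repeat until
no nonterminal has two alternatives with a common prefix.

Round 1: C has alternatives sharing prefix 'B'. Introduce C': C → B C'
  Add: C' → id P
  Add: C' → +

No remaining common prefixes — done.

Resulting grammar:
C → B C'
C' → id P
C' → +
P → -
B → id id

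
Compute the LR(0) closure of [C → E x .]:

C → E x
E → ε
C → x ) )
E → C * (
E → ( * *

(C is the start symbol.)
{ [C → E x .] }

To compute CLOSURE, for each item [A → α.Bβ] where B is a non-terminal, add [B → .γ] for all productions B → γ; repeat for the newly added items until nothing changes.

Start with: [C → E x .]
The dot is at the end, so nothing is added.

CLOSURE = { [C → E x .] }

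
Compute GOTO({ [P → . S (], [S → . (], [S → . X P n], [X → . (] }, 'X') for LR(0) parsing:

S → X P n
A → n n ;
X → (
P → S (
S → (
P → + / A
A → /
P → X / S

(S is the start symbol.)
GOTO(I, 'X') = CLOSURE({ [A → αX.β] : [A → α.Xβ] ∈ I, X = 'X' })

Items with dot before 'X', with the dot advanced:
  [S → . X P n] → [S → X . P n]
Closure of the advanced items:
  [S → X . P n] has the dot before P: add [P → . S (], [P → . + / A], [P → . X / S]
  [P → . S (] has the dot before S: add [S → . X P n], [S → . (]
  [P → . X / S] has the dot before X: add [X → . (]

GOTO = { [P → . + / A], [P → . S (], [P → . X / S], [S → . (], [S → . X P n], [S → X . P n], [X → . (] }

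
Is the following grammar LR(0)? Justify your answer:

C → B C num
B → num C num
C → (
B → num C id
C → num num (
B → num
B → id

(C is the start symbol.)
No. Shift-reduce conflict between [B → num .] and [B → . id]

A grammar is LR(0) if no state in the canonical LR(0) collection has:
  - both a shift item (dot before a terminal) and a complete item (shift-reduce conflict), or
  - two or more complete items (reduce-reduce conflict; the accept item [C' → C .] counts as a complete item here).

Augment with C' → C and build the canonical LR(0) collection (I0 = CLOSURE({[C' → . C]}), then GOTO on every symbol after a dot until no new states appear). It has 13 states:
  I0: { [B → . id], [B → . num C id], [B → . num C num], [B → . num], [C → . (], [C → . B C num], [C → . num num (], [C' → . C] }  — shift
  I1: { [C → ( .] }  — reduce
  I2: { [B → . id], [B → . num C id], [B → . num C num], [B → . num], [C → . (], [C → . B C num], [C → . num num (], [C → B . C num] }  — shift
  I3: { [C' → C .] }  — accept
  I4: { [B → id .] }  — reduce
  I5: { [B → . id], [B → . num C id], [B → . num C num], [B → . num], [B → num . C id], [B → num . C num], [B → num .], [C → . (], [C → . B C num], [C → . num num (], [C → num . num (] }  — shift, reduce
  I6: { [B → num C . id], [B → num C . num] }  — shift
  I7: { [B → . id], [B → . num C id], [B → . num C num], [B → . num], [B → num . C id], [B → num . C num], [B → num .], [C → . (], [C → . B C num], [C → . num num (], [C → num . num (], [C → num num . (] }  — shift, reduce
  I8: { [C → ( .], [C → num num ( .] }  — 2 reduces
  I9: { [B → num C id .] }  — reduce
  I10: { [B → num C num .] }  — reduce
  I11: { [C → B C . num] }  — shift
  I12: { [C → B C num .] }  — reduce

Conflict in state I5:
  Shift-reduce conflict between [B → num .] and [B → . id]
So the grammar is NOT LR(0).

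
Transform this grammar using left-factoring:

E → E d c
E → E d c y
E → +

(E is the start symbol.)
E → E d c E'
E' → ε
E' → y
E → +

Left-factoring transforms A → αβ₁ | αβ₂ into A → αA' and A' → β₁ | β₂
(α is the longest common prefix among the alternatives). Repeat until
no nonterminal has two alternatives with a common prefix.

Round 1: E has alternatives sharing prefix 'E d c'. Introduce E': E → E d c E'
  Add: E' → ε
  Add: E' → y

No remaining common prefixes — done.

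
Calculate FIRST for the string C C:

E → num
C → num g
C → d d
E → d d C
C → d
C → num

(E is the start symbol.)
{ 'd', 'num' }

FIRST sets of the non-terminals involved (from the grammar, by fixed-point iteration):
  FIRST(C) = { 'd', 'num' }

To compute FIRST(C C), process the symbols left to right:
Symbol C is a non-terminal. Add FIRST(C) \ {ε} = { 'd', 'num' }
C is not nullable (ε ∉ FIRST(C)), so stop here.
FIRST(C C) = { 'd', 'num' }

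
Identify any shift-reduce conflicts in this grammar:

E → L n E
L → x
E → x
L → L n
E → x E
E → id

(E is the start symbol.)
A shift-reduce conflict occurs when an LR(0) state has both:
  - a complete (reduce) item [A → α .] (dot at the end), and
  - a shift item [B → β . c γ] (dot before a terminal).

Augment with E' → E and build the canonical LR(0) collection (I0 = CLOSURE({[E' → . E]}), then GOTO on every symbol after a dot until no new states appear). It has 8 states:
  I0: { [E → . L n E], [E → . id], [E → . x E], [E → . x], [E' → . E], [L → . L n], [L → . x] }  — shift
  I1: { [E' → E .] }  — accept
  I2: { [E → L . n E], [L → L . n] }  — shift
  I3: { [E → id .] }  — reduce
  I4: { [E → . L n E], [E → . id], [E → . x E], [E → . x], [E → x . E], [E → x .], [L → . L n], [L → . x], [L → x .] }  — shift, 2 reduces
  I5: { [E → x E .] }  — reduce
  I6: { [E → . L n E], [E → . id], [E → . x E], [E → . x], [E → L n . E], [L → . L n], [L → . x], [L → L n .] }  — shift, reduce
  I7: { [E → L n E .] }  — reduce

I4 contains reduce items [E → x .], [L → x .] and shift items [E → . id], [E → . x], [E → . x E], [L → . x] — shift-reduce conflict.
I6 contains reduce item [L → L n .] and shift items [E → . id], [E → . x], [E → . x E], [L → . x] — shift-reduce conflict.

Answer: Yes — I4: [E → x .] vs [E → . id]; I6: [L → L n .] vs [E → . id]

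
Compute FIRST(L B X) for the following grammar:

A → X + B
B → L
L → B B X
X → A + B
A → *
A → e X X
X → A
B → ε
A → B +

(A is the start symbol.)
FIRST sets of the non-terminals involved (from the grammar, by fixed-point iteration):
  FIRST(L) = { '*', '+', 'e' }

To compute FIRST(L B X), process the symbols left to right:
Symbol L is a non-terminal. Add FIRST(L) \ {ε} = { '*', '+', 'e' }
L is not nullable (ε ∉ FIRST(L)), so stop here.
FIRST(L B X) = { '*', '+', 'e' }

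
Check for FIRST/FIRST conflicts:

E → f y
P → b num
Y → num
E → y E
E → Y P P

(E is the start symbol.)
FIRST sets of the non-terminals at (or reachable through a nullable prefix from) the front of some alternative:
  FIRST(Y) = { 'num' }

Productions for E:
  E → f y: FIRST = { 'f' }
  E → y E: FIRST = { 'y' }
  E → Y P P: FIRST = { 'num' }
P, Y have only one production, so no FIRST/FIRST conflict is possible there.

All alternatives of each non-terminal have pairwise disjoint FIRST sets.

Answer: No FIRST/FIRST conflicts.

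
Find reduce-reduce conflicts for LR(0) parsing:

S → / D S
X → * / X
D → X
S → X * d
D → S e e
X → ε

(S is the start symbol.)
A reduce-reduce conflict occurs when an LR(0) state has two complete items [A → α .] and [B → β .] — both call for a reduction, and with no lookahead the parser cannot choose between them.

Augment with S' → S and build the canonical LR(0) collection (I0 = CLOSURE({[S' → . S]}), then GOTO on every symbol after a dot until no new states appear). It has 15 states:
  I0: { [S → . / D S], [S → . X * d], [S' → . S], [X → . * / X], [X → .] }  — shift, reduce
  I1: { [X → * . / X] }  — shift
  I2: { [D → . S e e], [D → . X], [S → . / D S], [S → . X * d], [S → / . D S], [X → . * / X], [X → .] }  — shift, reduce
  I3: { [S' → S .] }  — accept
  I4: { [S → X . * d] }  — shift
  I5: { [S → X * . d] }  — shift
  I6: { [S → X * d .] }  — reduce
  I7: { [S → . / D S], [S → . X * d], [S → / D . S], [X → . * / X], [X → .] }  — shift, reduce
  I8: { [D → S . e e] }  — shift
  I9: { [D → X .], [S → X . * d] }  — shift, reduce
  I10: { [D → S e . e] }  — shift
  I11: { [D → S e e .] }  — reduce
  I12: { [S → / D S .] }  — reduce
  I13: { [X → * / . X], [X → . * / X], [X → .] }  — shift, reduce
  I14: { [X → * / X .] }  — reduce

No state contains more than one complete item.

Answer: No reduce-reduce conflicts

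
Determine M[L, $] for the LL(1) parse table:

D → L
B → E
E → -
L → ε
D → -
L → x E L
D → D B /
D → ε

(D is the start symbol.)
To find M[L, $], we find productions for L where $ is in the predict set (PREDICT(N → α) = (FIRST(α) \ {ε}) ∪ (FOLLOW(N) if α ⇒* ε)).

Relevant sets:
  FOLLOW(L) = { $, '-' }

L → ε: PREDICT = { $, '-' }
  $ is in predict set, so this production goes in M[L, $]
L → x E L: PREDICT = { 'x' }

M[L, $] = L → ε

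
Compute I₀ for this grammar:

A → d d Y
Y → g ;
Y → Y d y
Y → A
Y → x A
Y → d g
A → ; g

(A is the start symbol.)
{ [A → . ; g], [A → . d d Y], [A' → . A] }

First, augment the grammar with A' → A
I₀ = CLOSURE({ [A' → . A] }):
  [A' → . A] has the dot before A: add [A → . d d Y], [A → . ; g]
No further items can be added.

I₀ = { [A → . ; g], [A → . d d Y], [A' → . A] }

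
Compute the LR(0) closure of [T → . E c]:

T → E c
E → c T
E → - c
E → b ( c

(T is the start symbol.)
{ [E → . - c], [E → . b ( c], [E → . c T], [T → . E c] }

Start with: [T → . E c]
  [T → . E c] has the dot before E: add [E → . c T], [E → . - c], [E → . b ( c]
No further items can be added.

CLOSURE = { [E → . - c], [E → . b ( c], [E → . c T], [T → . E c] }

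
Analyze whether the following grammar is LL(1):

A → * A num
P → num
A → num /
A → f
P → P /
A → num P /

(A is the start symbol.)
No. Predict set conflict for A: { 'num' }

A grammar is LL(1) if for each non-terminal N with multiple productions, the predict sets of those productions are pairwise disjoint, where PREDICT(N → α) = (FIRST(α) \ {ε}) ∪ (FOLLOW(N) if α ⇒* ε).

Relevant sets:
  FIRST(P) = { 'num' }

For A:
  PREDICT(A → '*' A num) = { '*' }
  PREDICT(A → num '/') = { 'num' }
  PREDICT(A → f) = { 'f' }
  PREDICT(A → num P '/') = { 'num' }
For P:
  PREDICT(P → num) = { 'num' }
  PREDICT(P → P '/') = { 'num' }

Conflict found: Predict set conflict for A: { 'num' }
The grammar is NOT LL(1).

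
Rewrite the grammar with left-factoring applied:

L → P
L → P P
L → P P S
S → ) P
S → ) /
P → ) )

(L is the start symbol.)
Left-factoring transforms A → αβ₁ | αβ₂ into A → αA' and A' → β₁ | β₂
(α is the longest common prefix among the alternatives). Repeat until
no nonterminal has two alternatives with a common prefix.

Round 1: L has alternatives sharing prefix 'P'. Introduce L': L → P L'
  Add: L' → ε
  Add: L' → P
  Add: L' → P S

Round 2: L' has alternatives sharing prefix 'P'. Introduce L'': L' → P L''
  Add: L'' → ε
  Add: L'' → S

Round 3: S has alternatives sharing prefix ')'. Introduce S': S → ) S'
  Add: S' → P
  Add: S' → /

No remaining common prefixes — done.

Resulting grammar:
L → P L'
L' → ε
L' → P L''
L'' → ε
L'' → S
S → ) S'
S' → P
S' → /
P → ) )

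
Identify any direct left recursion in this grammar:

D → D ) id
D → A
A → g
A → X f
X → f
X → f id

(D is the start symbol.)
Yes, D is left-recursive

Direct left recursion occurs when N → N α for some non-terminal N (the right-hand side begins with the left-hand side itself).

D → D ) id: LEFT RECURSIVE (starts with D)
D → A: starts with A
A → g: starts with g
A → X f: starts with X
X → f: starts with f
X → f id: starts with f

The grammar has direct left recursion on: D.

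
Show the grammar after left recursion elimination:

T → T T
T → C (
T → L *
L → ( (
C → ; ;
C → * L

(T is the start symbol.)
T is directly left-recursive. The standard transformation for
  A → A α₁ | ... | A α_m | β₁ | ... | β_n
is
  A  → β₁ A' | ... | β_n A'
  A' → α₁ A' | ... | α_m A' | ε

T → C ( becomes T → C ( T'
T → L * becomes T → L * T'
T → T T becomes T' → T T'
Add T' → ε

Productions for other non-terminals are unchanged:
  L → ( (
  C → ; ;
  C → * L

Resulting grammar:
T → C ( T'
T → L * T'
T' → T T'
T' → ε
L → ( (
C → ; ;
C → * L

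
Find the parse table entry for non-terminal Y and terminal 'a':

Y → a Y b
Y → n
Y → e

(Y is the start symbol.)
To find M[Y, 'a'], we find productions for Y where 'a' is in the predict set (PREDICT(N → α) = (FIRST(α) \ {ε}) ∪ (FOLLOW(N) if α ⇒* ε)).

Y → a Y b: PREDICT = { 'a' }
  'a' is in predict set, so this production goes in M[Y, 'a']
Y → n: PREDICT = { 'n' }
Y → e: PREDICT = { 'e' }

M[Y, 'a'] = Y → a Y b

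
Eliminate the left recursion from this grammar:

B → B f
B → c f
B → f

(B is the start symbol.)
B → c f B'
B → f B'
B' → f B'
B' → ε

B is directly left-recursive. The standard transformation for
  A → A α₁ | ... | A α_m | β₁ | ... | β_n
is
  A  → β₁ A' | ... | β_n A'
  A' → α₁ A' | ... | α_m A' | ε

B → c f becomes B → c f B'
B → f becomes B → f B'
B → B f becomes B' → f B'
Add B' → ε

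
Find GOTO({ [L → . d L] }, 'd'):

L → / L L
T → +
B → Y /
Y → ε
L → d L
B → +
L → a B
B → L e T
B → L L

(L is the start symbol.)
GOTO(I, 'd') = CLOSURE({ [A → αX.β] : [A → α.Xβ] ∈ I, X = 'd' })

Items with dot before 'd', with the dot advanced:
  [L → . d L] → [L → d . L]
Closure of the advanced items:
  [L → d . L] has the dot before L: add [L → . / L L], [L → . d L], [L → . a B]

GOTO = { [L → . / L L], [L → . a B], [L → . d L], [L → d . L] }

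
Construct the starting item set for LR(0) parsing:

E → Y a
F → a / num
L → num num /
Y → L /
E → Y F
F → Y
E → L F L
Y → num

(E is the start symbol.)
First, augment the grammar with E' → E
I₀ = CLOSURE({ [E' → . E] }):
  [E' → . E] has the dot before E: add [E → . Y a], [E → . Y F], [E → . L F L]
  [E → . Y a] has the dot before Y: add [Y → . L /], [Y → . num]
  [E → . L F L] has the dot before L: add [L → . num num /]
No further items can be added.

I₀ = { [E → . L F L], [E → . Y F], [E → . Y a], [E' → . E], [L → . num num /], [Y → . L /], [Y → . num] }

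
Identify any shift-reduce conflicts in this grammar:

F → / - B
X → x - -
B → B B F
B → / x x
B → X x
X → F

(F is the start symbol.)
Augment with F' → F and build the canonical LR(0) collection (I0 = CLOSURE({[F' → . F]}), then GOTO on every symbol after a dot until no new states appear). It has 16 states:
  I0: { [F → . / - B], [F' → . F] }  — shift
  I1: { [F → / . - B] }  — shift
  I2: { [F' → F .] }  — accept
  I3: { [B → . / x x], [B → . B B F], [B → . X x], [F → . / - B], [F → / - . B], [X → . F], [X → . x - -] }  — shift
  I4: { [B → / . x x], [F → / . - B] }  — shift
  I5: { [B → . / x x], [B → . B B F], [B → . X x], [B → B . B F], [F → . / - B], [F → / - B .], [X → . F], [X → . x - -] }  — shift, reduce
  I6: { [X → F .] }  — reduce
  I7: { [B → X . x] }  — shift
  I8: { [X → x . - -] }  — shift
  I9: { [X → x - . -] }  — shift
  I10: { [X → x - - .] }  — reduce
  I11: { [B → X x .] }  — reduce
  I12: { [B → . / x x], [B → . B B F], [B → . X x], [B → B . B F], [B → B B . F], [F → . / - B], [X → . F], [X → . x - -] }  — shift
  I13: { [B → B B F .], [X → F .] }  — 2 reduces
  I14: { [B → / x . x] }  — shift
  I15: { [B → / x x .] }  — reduce

I5 contains reduce item [F → / - B .] and shift items [B → . / x x], [F → . / - B], [X → . x - -] — shift-reduce conflict.

Answer: Yes — I5: [F → / - B .] vs [B → . / x x]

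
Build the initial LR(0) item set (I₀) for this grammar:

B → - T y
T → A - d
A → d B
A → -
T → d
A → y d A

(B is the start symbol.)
First, augment the grammar with B' → B
I₀ = CLOSURE({ [B' → . B] }):
  [B' → . B] has the dot before B: add [B → . - T y]
No further items can be added.

I₀ = { [B → . - T y], [B' → . B] }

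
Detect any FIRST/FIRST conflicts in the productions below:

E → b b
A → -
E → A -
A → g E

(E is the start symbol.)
No FIRST/FIRST conflicts.

A FIRST/FIRST conflict occurs when two productions N → α and N → β for the same non-terminal have FIRST(α) ∩ FIRST(β) ≠ ∅ (with ε ∈ FIRST of a nullable right-hand side, so two nullable alternatives also conflict).

FIRST sets of the non-terminals at (or reachable through a nullable prefix from) the front of some alternative:
  FIRST(A) = { '-', 'g' }

Productions for E:
  E → b b: FIRST = { 'b' }
  E → A -: FIRST = { '-', 'g' }
Productions for A:
  A → -: FIRST = { '-' }
  A → g E: FIRST = { 'g' }

All alternatives of each non-terminal have pairwise disjoint FIRST sets.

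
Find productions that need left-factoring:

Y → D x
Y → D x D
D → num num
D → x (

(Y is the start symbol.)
Yes, Y has productions with common prefix 'D x'

Left-factoring is needed when two productions for the same non-terminal
share a common prefix on the right-hand side.

Productions for Y:
  Y → D x
  Y → D x D
Productions for D:
  D → num num
  D → x (

Found common prefix 'D x' in productions for Y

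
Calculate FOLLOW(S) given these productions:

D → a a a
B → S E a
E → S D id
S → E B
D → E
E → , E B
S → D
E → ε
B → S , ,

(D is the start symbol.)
To compute FOLLOW(S), find every occurrence of S on a right-hand side N → α S β: add FIRST(β) \ {ε}, and if β is empty or nullable also add FOLLOW(N). Iterate to a fixed point.

In B → S E a: S is followed by E a, add FIRST(E a) \ {ε} = { ',', 'a', 'id' }
In E → S D id: S is followed by D id, add FIRST(D id) \ {ε} = { ',', 'a', 'id' }
In B → S , ,: S is followed by ',' ',', add FIRST(',' ',') \ {ε} = { ',' }

Taking the union: FOLLOW(S) = { ',', 'a', 'id' }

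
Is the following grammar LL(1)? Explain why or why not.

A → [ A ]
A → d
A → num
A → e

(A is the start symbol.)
Yes, the grammar is LL(1).

For A:
  PREDICT(A → '[' A ']') = { '[' }
  PREDICT(A → d) = { 'd' }
  PREDICT(A → num) = { 'num' }
  PREDICT(A → e) = { 'e' }

All predict sets are disjoint. The grammar IS LL(1).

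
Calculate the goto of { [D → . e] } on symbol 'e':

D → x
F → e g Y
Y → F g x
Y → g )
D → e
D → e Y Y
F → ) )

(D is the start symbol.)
GOTO(I, 'e') = CLOSURE({ [A → αX.β] : [A → α.Xβ] ∈ I, X = 'e' })

Items with dot before 'e', with the dot advanced:
  [D → . e] → [D → e .]
Closure adds nothing (no advanced item has the dot before a non-terminal).

GOTO = { [D → e .] }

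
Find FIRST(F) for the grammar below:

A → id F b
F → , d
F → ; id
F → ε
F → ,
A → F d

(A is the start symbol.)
To compute FIRST(F), examine every production with F on the left-hand side, reading each right-hand side left to right until a non-nullable symbol is reached.

From F → , d:
  - ',' is a terminal: add ',' and stop
From F → ; id:
  - ';' is a terminal: add ';' and stop
From F → ε:
  - ε-production, so ε ∈ FIRST(F)
From F → ,:
  - ',' is a terminal: add ',' and stop

Collecting: FIRST(F) = { ',', ';', ε }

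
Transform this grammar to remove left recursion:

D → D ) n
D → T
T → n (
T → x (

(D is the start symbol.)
D is directly left-recursive. The standard transformation for
  A → A α₁ | ... | A α_m | β₁ | ... | β_n
is
  A  → β₁ A' | ... | β_n A'
  A' → α₁ A' | ... | α_m A' | ε

D → T becomes D → T D'
D → D ) n becomes D' → ) n D'
Add D' → ε

Productions for other non-terminals are unchanged:
  T → n (
  T → x (

Resulting grammar:
D → T D'
D' → ) n D'
D' → ε
T → n (
T → x (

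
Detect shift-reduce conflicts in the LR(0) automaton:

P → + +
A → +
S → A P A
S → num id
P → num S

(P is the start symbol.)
No shift-reduce conflicts

A shift-reduce conflict occurs when an LR(0) state has both:
  - a complete (reduce) item [A → α .] (dot at the end), and
  - a shift item [B → β . c γ] (dot before a terminal).

Augment with P' → P and build the canonical LR(0) collection (I0 = CLOSURE({[P' → . P]}), then GOTO on every symbol after a dot until no new states appear). It has 12 states:
  I0: { [P → . + +], [P → . num S], [P' → . P] }  — shift
  I1: { [P → + . +] }  — shift
  I2: { [P' → P .] }  — accept
  I3: { [A → . +], [P → num . S], [S → . A P A], [S → . num id] }  — shift
  I4: { [A → + .] }  — reduce
  I5: { [P → . + +], [P → . num S], [S → A . P A] }  — shift
  I6: { [P → num S .] }  — reduce
  I7: { [S → num . id] }  — shift
  I8: { [S → num id .] }  — reduce
  I9: { [A → . +], [S → A P . A] }  — shift
  I10: { [S → A P A .] }  — reduce
  I11: { [P → + + .] }  — reduce

No state contains both a complete item and a shift item.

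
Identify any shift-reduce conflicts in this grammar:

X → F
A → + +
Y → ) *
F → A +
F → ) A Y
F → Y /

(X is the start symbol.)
No shift-reduce conflicts

A shift-reduce conflict occurs when an LR(0) state has both:
  - a complete (reduce) item [A → α .] (dot at the end), and
  - a shift item [B → β . c γ] (dot before a terminal).

Augment with X' → X and build the canonical LR(0) collection (I0 = CLOSURE({[X' → . X]}), then GOTO on every symbol after a dot until no new states appear). It has 14 states:
  I0: { [A → . + +], [F → . ) A Y], [F → . A +], [F → . Y /], [X → . F], [X' → . X], [Y → . ) *] }  — shift
  I1: { [A → . + +], [F → ) . A Y], [Y → ) . *] }  — shift
  I2: { [A → + . +] }  — shift
  I3: { [F → A . +] }  — shift
  I4: { [X → F .] }  — reduce
  I5: { [X' → X .] }  — accept
  I6: { [F → Y . /] }  — shift
  I7: { [F → Y / .] }  — reduce
  I8: { [F → A + .] }  — reduce
  I9: { [A → + + .] }  — reduce
  I10: { [Y → ) * .] }  — reduce
  I11: { [F → ) A . Y], [Y → . ) *] }  — shift
  I12: { [Y → ) . *] }  — shift
  I13: { [F → ) A Y .] }  — reduce

No state contains both a complete item and a shift item.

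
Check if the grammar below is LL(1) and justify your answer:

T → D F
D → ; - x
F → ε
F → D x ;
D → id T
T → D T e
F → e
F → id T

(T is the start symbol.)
A grammar is LL(1) if for each non-terminal N with multiple productions, the predict sets of those productions are pairwise disjoint, where PREDICT(N → α) = (FIRST(α) \ {ε}) ∪ (FOLLOW(N) if α ⇒* ε).

Relevant sets:
  FIRST(D) = { ';', 'id' }
  FOLLOW(F) = { $, ';', 'e', 'id', 'x' }

For T:
  PREDICT(T → D F) = { ';', 'id' }
  PREDICT(T → D T e) = { ';', 'id' }
For D:
  PREDICT(D → ';' '-' x) = { ';' }
  PREDICT(D → id T) = { 'id' }
For F:
  PREDICT(F → ε) = { $, ';', 'e', 'id', 'x' }
  PREDICT(F → D x ';') = { ';', 'id' }
  PREDICT(F → e) = { 'e' }
  PREDICT(F → id T) = { 'id' }

Conflict found: Predict set conflict for T: { ';', 'id' }
The grammar is NOT LL(1).

Answer: No. Predict set conflict for T: { ';', 'id' }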